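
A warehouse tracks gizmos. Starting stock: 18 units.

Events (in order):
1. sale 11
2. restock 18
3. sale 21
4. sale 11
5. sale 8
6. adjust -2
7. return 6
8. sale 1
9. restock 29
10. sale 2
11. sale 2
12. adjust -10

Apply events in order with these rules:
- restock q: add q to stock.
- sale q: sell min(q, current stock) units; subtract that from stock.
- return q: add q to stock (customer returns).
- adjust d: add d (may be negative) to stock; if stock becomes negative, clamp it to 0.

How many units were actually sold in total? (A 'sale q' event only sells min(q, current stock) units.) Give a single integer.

Answer: 41

Derivation:
Processing events:
Start: stock = 18
  Event 1 (sale 11): sell min(11,18)=11. stock: 18 - 11 = 7. total_sold = 11
  Event 2 (restock 18): 7 + 18 = 25
  Event 3 (sale 21): sell min(21,25)=21. stock: 25 - 21 = 4. total_sold = 32
  Event 4 (sale 11): sell min(11,4)=4. stock: 4 - 4 = 0. total_sold = 36
  Event 5 (sale 8): sell min(8,0)=0. stock: 0 - 0 = 0. total_sold = 36
  Event 6 (adjust -2): 0 + -2 = 0 (clamped to 0)
  Event 7 (return 6): 0 + 6 = 6
  Event 8 (sale 1): sell min(1,6)=1. stock: 6 - 1 = 5. total_sold = 37
  Event 9 (restock 29): 5 + 29 = 34
  Event 10 (sale 2): sell min(2,34)=2. stock: 34 - 2 = 32. total_sold = 39
  Event 11 (sale 2): sell min(2,32)=2. stock: 32 - 2 = 30. total_sold = 41
  Event 12 (adjust -10): 30 + -10 = 20
Final: stock = 20, total_sold = 41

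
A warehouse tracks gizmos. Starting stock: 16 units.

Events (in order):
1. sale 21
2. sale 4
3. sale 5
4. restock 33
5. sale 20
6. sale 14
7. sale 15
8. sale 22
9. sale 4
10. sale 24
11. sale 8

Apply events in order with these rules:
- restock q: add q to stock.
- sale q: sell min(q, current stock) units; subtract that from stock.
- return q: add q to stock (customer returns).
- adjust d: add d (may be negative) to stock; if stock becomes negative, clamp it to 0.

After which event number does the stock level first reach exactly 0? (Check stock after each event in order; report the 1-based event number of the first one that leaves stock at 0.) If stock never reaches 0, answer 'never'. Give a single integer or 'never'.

Answer: 1

Derivation:
Processing events:
Start: stock = 16
  Event 1 (sale 21): sell min(21,16)=16. stock: 16 - 16 = 0. total_sold = 16
  Event 2 (sale 4): sell min(4,0)=0. stock: 0 - 0 = 0. total_sold = 16
  Event 3 (sale 5): sell min(5,0)=0. stock: 0 - 0 = 0. total_sold = 16
  Event 4 (restock 33): 0 + 33 = 33
  Event 5 (sale 20): sell min(20,33)=20. stock: 33 - 20 = 13. total_sold = 36
  Event 6 (sale 14): sell min(14,13)=13. stock: 13 - 13 = 0. total_sold = 49
  Event 7 (sale 15): sell min(15,0)=0. stock: 0 - 0 = 0. total_sold = 49
  Event 8 (sale 22): sell min(22,0)=0. stock: 0 - 0 = 0. total_sold = 49
  Event 9 (sale 4): sell min(4,0)=0. stock: 0 - 0 = 0. total_sold = 49
  Event 10 (sale 24): sell min(24,0)=0. stock: 0 - 0 = 0. total_sold = 49
  Event 11 (sale 8): sell min(8,0)=0. stock: 0 - 0 = 0. total_sold = 49
Final: stock = 0, total_sold = 49

First zero at event 1.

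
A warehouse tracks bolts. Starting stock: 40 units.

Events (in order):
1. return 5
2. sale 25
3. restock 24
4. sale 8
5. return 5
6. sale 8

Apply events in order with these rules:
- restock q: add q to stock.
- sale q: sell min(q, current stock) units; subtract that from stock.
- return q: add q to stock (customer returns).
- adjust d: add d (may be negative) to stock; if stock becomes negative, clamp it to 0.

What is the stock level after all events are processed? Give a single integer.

Answer: 33

Derivation:
Processing events:
Start: stock = 40
  Event 1 (return 5): 40 + 5 = 45
  Event 2 (sale 25): sell min(25,45)=25. stock: 45 - 25 = 20. total_sold = 25
  Event 3 (restock 24): 20 + 24 = 44
  Event 4 (sale 8): sell min(8,44)=8. stock: 44 - 8 = 36. total_sold = 33
  Event 5 (return 5): 36 + 5 = 41
  Event 6 (sale 8): sell min(8,41)=8. stock: 41 - 8 = 33. total_sold = 41
Final: stock = 33, total_sold = 41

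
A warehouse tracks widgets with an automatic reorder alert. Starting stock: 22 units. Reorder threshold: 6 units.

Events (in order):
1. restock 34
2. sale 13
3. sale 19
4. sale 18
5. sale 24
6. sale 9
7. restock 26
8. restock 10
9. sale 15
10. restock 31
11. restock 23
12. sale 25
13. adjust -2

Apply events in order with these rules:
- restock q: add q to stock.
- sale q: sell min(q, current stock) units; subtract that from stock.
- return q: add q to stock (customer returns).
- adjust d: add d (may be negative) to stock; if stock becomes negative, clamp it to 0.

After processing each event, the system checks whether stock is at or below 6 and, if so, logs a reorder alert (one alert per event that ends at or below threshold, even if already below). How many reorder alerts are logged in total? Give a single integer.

Processing events:
Start: stock = 22
  Event 1 (restock 34): 22 + 34 = 56
  Event 2 (sale 13): sell min(13,56)=13. stock: 56 - 13 = 43. total_sold = 13
  Event 3 (sale 19): sell min(19,43)=19. stock: 43 - 19 = 24. total_sold = 32
  Event 4 (sale 18): sell min(18,24)=18. stock: 24 - 18 = 6. total_sold = 50
  Event 5 (sale 24): sell min(24,6)=6. stock: 6 - 6 = 0. total_sold = 56
  Event 6 (sale 9): sell min(9,0)=0. stock: 0 - 0 = 0. total_sold = 56
  Event 7 (restock 26): 0 + 26 = 26
  Event 8 (restock 10): 26 + 10 = 36
  Event 9 (sale 15): sell min(15,36)=15. stock: 36 - 15 = 21. total_sold = 71
  Event 10 (restock 31): 21 + 31 = 52
  Event 11 (restock 23): 52 + 23 = 75
  Event 12 (sale 25): sell min(25,75)=25. stock: 75 - 25 = 50. total_sold = 96
  Event 13 (adjust -2): 50 + -2 = 48
Final: stock = 48, total_sold = 96

Checking against threshold 6:
  After event 1: stock=56 > 6
  After event 2: stock=43 > 6
  After event 3: stock=24 > 6
  After event 4: stock=6 <= 6 -> ALERT
  After event 5: stock=0 <= 6 -> ALERT
  After event 6: stock=0 <= 6 -> ALERT
  After event 7: stock=26 > 6
  After event 8: stock=36 > 6
  After event 9: stock=21 > 6
  After event 10: stock=52 > 6
  After event 11: stock=75 > 6
  After event 12: stock=50 > 6
  After event 13: stock=48 > 6
Alert events: [4, 5, 6]. Count = 3

Answer: 3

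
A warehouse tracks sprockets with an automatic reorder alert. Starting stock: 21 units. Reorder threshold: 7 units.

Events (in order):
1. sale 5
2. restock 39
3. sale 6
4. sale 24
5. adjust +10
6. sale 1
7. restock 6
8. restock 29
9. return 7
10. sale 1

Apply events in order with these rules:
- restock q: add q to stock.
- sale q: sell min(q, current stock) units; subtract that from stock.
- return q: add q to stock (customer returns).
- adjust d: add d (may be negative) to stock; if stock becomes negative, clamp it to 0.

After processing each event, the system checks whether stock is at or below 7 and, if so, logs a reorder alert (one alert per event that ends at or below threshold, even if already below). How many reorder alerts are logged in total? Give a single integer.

Processing events:
Start: stock = 21
  Event 1 (sale 5): sell min(5,21)=5. stock: 21 - 5 = 16. total_sold = 5
  Event 2 (restock 39): 16 + 39 = 55
  Event 3 (sale 6): sell min(6,55)=6. stock: 55 - 6 = 49. total_sold = 11
  Event 4 (sale 24): sell min(24,49)=24. stock: 49 - 24 = 25. total_sold = 35
  Event 5 (adjust +10): 25 + 10 = 35
  Event 6 (sale 1): sell min(1,35)=1. stock: 35 - 1 = 34. total_sold = 36
  Event 7 (restock 6): 34 + 6 = 40
  Event 8 (restock 29): 40 + 29 = 69
  Event 9 (return 7): 69 + 7 = 76
  Event 10 (sale 1): sell min(1,76)=1. stock: 76 - 1 = 75. total_sold = 37
Final: stock = 75, total_sold = 37

Checking against threshold 7:
  After event 1: stock=16 > 7
  After event 2: stock=55 > 7
  After event 3: stock=49 > 7
  After event 4: stock=25 > 7
  After event 5: stock=35 > 7
  After event 6: stock=34 > 7
  After event 7: stock=40 > 7
  After event 8: stock=69 > 7
  After event 9: stock=76 > 7
  After event 10: stock=75 > 7
Alert events: []. Count = 0

Answer: 0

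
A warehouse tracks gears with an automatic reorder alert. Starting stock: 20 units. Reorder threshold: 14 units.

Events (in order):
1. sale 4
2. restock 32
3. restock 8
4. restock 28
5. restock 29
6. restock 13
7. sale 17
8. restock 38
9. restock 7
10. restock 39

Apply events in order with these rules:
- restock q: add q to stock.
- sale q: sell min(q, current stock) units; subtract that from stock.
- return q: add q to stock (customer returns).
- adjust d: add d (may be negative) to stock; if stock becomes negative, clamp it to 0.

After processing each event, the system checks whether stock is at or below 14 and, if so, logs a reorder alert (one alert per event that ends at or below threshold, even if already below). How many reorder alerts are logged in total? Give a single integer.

Answer: 0

Derivation:
Processing events:
Start: stock = 20
  Event 1 (sale 4): sell min(4,20)=4. stock: 20 - 4 = 16. total_sold = 4
  Event 2 (restock 32): 16 + 32 = 48
  Event 3 (restock 8): 48 + 8 = 56
  Event 4 (restock 28): 56 + 28 = 84
  Event 5 (restock 29): 84 + 29 = 113
  Event 6 (restock 13): 113 + 13 = 126
  Event 7 (sale 17): sell min(17,126)=17. stock: 126 - 17 = 109. total_sold = 21
  Event 8 (restock 38): 109 + 38 = 147
  Event 9 (restock 7): 147 + 7 = 154
  Event 10 (restock 39): 154 + 39 = 193
Final: stock = 193, total_sold = 21

Checking against threshold 14:
  After event 1: stock=16 > 14
  After event 2: stock=48 > 14
  After event 3: stock=56 > 14
  After event 4: stock=84 > 14
  After event 5: stock=113 > 14
  After event 6: stock=126 > 14
  After event 7: stock=109 > 14
  After event 8: stock=147 > 14
  After event 9: stock=154 > 14
  After event 10: stock=193 > 14
Alert events: []. Count = 0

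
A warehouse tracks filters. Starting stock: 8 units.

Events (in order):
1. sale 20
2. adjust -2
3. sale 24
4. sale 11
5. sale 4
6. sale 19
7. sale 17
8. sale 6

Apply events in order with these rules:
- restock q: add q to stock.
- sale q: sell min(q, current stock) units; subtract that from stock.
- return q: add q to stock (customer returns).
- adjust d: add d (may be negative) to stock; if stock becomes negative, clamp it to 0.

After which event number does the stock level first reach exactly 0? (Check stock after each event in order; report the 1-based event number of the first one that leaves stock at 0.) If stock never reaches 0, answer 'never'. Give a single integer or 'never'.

Answer: 1

Derivation:
Processing events:
Start: stock = 8
  Event 1 (sale 20): sell min(20,8)=8. stock: 8 - 8 = 0. total_sold = 8
  Event 2 (adjust -2): 0 + -2 = 0 (clamped to 0)
  Event 3 (sale 24): sell min(24,0)=0. stock: 0 - 0 = 0. total_sold = 8
  Event 4 (sale 11): sell min(11,0)=0. stock: 0 - 0 = 0. total_sold = 8
  Event 5 (sale 4): sell min(4,0)=0. stock: 0 - 0 = 0. total_sold = 8
  Event 6 (sale 19): sell min(19,0)=0. stock: 0 - 0 = 0. total_sold = 8
  Event 7 (sale 17): sell min(17,0)=0. stock: 0 - 0 = 0. total_sold = 8
  Event 8 (sale 6): sell min(6,0)=0. stock: 0 - 0 = 0. total_sold = 8
Final: stock = 0, total_sold = 8

First zero at event 1.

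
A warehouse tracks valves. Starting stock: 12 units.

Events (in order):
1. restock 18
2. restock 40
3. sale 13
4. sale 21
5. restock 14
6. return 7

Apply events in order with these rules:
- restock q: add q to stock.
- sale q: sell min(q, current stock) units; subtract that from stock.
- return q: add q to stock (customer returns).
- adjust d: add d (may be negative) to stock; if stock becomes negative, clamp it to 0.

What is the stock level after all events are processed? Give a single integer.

Processing events:
Start: stock = 12
  Event 1 (restock 18): 12 + 18 = 30
  Event 2 (restock 40): 30 + 40 = 70
  Event 3 (sale 13): sell min(13,70)=13. stock: 70 - 13 = 57. total_sold = 13
  Event 4 (sale 21): sell min(21,57)=21. stock: 57 - 21 = 36. total_sold = 34
  Event 5 (restock 14): 36 + 14 = 50
  Event 6 (return 7): 50 + 7 = 57
Final: stock = 57, total_sold = 34

Answer: 57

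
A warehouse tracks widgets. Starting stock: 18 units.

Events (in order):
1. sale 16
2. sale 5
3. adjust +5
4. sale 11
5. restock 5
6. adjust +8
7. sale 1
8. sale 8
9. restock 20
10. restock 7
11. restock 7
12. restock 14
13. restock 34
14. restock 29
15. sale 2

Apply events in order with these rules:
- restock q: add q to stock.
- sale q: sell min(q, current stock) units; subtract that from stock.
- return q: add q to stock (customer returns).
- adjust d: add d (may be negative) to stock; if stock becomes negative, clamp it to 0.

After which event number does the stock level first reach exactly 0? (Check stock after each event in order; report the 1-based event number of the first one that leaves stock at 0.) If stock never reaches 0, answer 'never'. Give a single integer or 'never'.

Answer: 2

Derivation:
Processing events:
Start: stock = 18
  Event 1 (sale 16): sell min(16,18)=16. stock: 18 - 16 = 2. total_sold = 16
  Event 2 (sale 5): sell min(5,2)=2. stock: 2 - 2 = 0. total_sold = 18
  Event 3 (adjust +5): 0 + 5 = 5
  Event 4 (sale 11): sell min(11,5)=5. stock: 5 - 5 = 0. total_sold = 23
  Event 5 (restock 5): 0 + 5 = 5
  Event 6 (adjust +8): 5 + 8 = 13
  Event 7 (sale 1): sell min(1,13)=1. stock: 13 - 1 = 12. total_sold = 24
  Event 8 (sale 8): sell min(8,12)=8. stock: 12 - 8 = 4. total_sold = 32
  Event 9 (restock 20): 4 + 20 = 24
  Event 10 (restock 7): 24 + 7 = 31
  Event 11 (restock 7): 31 + 7 = 38
  Event 12 (restock 14): 38 + 14 = 52
  Event 13 (restock 34): 52 + 34 = 86
  Event 14 (restock 29): 86 + 29 = 115
  Event 15 (sale 2): sell min(2,115)=2. stock: 115 - 2 = 113. total_sold = 34
Final: stock = 113, total_sold = 34

First zero at event 2.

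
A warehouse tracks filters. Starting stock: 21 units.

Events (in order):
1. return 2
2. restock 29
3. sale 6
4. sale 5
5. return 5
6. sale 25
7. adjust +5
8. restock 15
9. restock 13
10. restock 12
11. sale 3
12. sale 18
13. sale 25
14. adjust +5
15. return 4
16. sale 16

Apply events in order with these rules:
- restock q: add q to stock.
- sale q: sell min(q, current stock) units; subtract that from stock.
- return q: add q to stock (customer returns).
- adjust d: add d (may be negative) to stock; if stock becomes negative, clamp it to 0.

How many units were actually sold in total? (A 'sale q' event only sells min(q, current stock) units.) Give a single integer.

Processing events:
Start: stock = 21
  Event 1 (return 2): 21 + 2 = 23
  Event 2 (restock 29): 23 + 29 = 52
  Event 3 (sale 6): sell min(6,52)=6. stock: 52 - 6 = 46. total_sold = 6
  Event 4 (sale 5): sell min(5,46)=5. stock: 46 - 5 = 41. total_sold = 11
  Event 5 (return 5): 41 + 5 = 46
  Event 6 (sale 25): sell min(25,46)=25. stock: 46 - 25 = 21. total_sold = 36
  Event 7 (adjust +5): 21 + 5 = 26
  Event 8 (restock 15): 26 + 15 = 41
  Event 9 (restock 13): 41 + 13 = 54
  Event 10 (restock 12): 54 + 12 = 66
  Event 11 (sale 3): sell min(3,66)=3. stock: 66 - 3 = 63. total_sold = 39
  Event 12 (sale 18): sell min(18,63)=18. stock: 63 - 18 = 45. total_sold = 57
  Event 13 (sale 25): sell min(25,45)=25. stock: 45 - 25 = 20. total_sold = 82
  Event 14 (adjust +5): 20 + 5 = 25
  Event 15 (return 4): 25 + 4 = 29
  Event 16 (sale 16): sell min(16,29)=16. stock: 29 - 16 = 13. total_sold = 98
Final: stock = 13, total_sold = 98

Answer: 98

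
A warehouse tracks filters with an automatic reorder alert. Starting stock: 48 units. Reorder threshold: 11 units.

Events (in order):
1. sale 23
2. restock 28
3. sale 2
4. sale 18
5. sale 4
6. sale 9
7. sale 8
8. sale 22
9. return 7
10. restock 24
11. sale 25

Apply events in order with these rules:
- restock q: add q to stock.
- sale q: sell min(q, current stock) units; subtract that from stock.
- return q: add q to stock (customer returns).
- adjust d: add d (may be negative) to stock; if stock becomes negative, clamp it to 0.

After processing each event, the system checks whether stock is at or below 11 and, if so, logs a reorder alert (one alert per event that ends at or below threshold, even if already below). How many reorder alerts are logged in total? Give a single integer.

Answer: 3

Derivation:
Processing events:
Start: stock = 48
  Event 1 (sale 23): sell min(23,48)=23. stock: 48 - 23 = 25. total_sold = 23
  Event 2 (restock 28): 25 + 28 = 53
  Event 3 (sale 2): sell min(2,53)=2. stock: 53 - 2 = 51. total_sold = 25
  Event 4 (sale 18): sell min(18,51)=18. stock: 51 - 18 = 33. total_sold = 43
  Event 5 (sale 4): sell min(4,33)=4. stock: 33 - 4 = 29. total_sold = 47
  Event 6 (sale 9): sell min(9,29)=9. stock: 29 - 9 = 20. total_sold = 56
  Event 7 (sale 8): sell min(8,20)=8. stock: 20 - 8 = 12. total_sold = 64
  Event 8 (sale 22): sell min(22,12)=12. stock: 12 - 12 = 0. total_sold = 76
  Event 9 (return 7): 0 + 7 = 7
  Event 10 (restock 24): 7 + 24 = 31
  Event 11 (sale 25): sell min(25,31)=25. stock: 31 - 25 = 6. total_sold = 101
Final: stock = 6, total_sold = 101

Checking against threshold 11:
  After event 1: stock=25 > 11
  After event 2: stock=53 > 11
  After event 3: stock=51 > 11
  After event 4: stock=33 > 11
  After event 5: stock=29 > 11
  After event 6: stock=20 > 11
  After event 7: stock=12 > 11
  After event 8: stock=0 <= 11 -> ALERT
  After event 9: stock=7 <= 11 -> ALERT
  After event 10: stock=31 > 11
  After event 11: stock=6 <= 11 -> ALERT
Alert events: [8, 9, 11]. Count = 3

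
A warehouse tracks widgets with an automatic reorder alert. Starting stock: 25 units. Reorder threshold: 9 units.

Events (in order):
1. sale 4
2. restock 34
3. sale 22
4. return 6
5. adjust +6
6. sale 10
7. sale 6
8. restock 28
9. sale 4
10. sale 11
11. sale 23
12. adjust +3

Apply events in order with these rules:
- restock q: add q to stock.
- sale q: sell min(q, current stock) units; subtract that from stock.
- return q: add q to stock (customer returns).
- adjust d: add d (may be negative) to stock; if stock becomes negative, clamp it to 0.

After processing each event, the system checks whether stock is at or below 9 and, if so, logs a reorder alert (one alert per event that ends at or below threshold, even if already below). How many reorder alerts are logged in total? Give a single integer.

Processing events:
Start: stock = 25
  Event 1 (sale 4): sell min(4,25)=4. stock: 25 - 4 = 21. total_sold = 4
  Event 2 (restock 34): 21 + 34 = 55
  Event 3 (sale 22): sell min(22,55)=22. stock: 55 - 22 = 33. total_sold = 26
  Event 4 (return 6): 33 + 6 = 39
  Event 5 (adjust +6): 39 + 6 = 45
  Event 6 (sale 10): sell min(10,45)=10. stock: 45 - 10 = 35. total_sold = 36
  Event 7 (sale 6): sell min(6,35)=6. stock: 35 - 6 = 29. total_sold = 42
  Event 8 (restock 28): 29 + 28 = 57
  Event 9 (sale 4): sell min(4,57)=4. stock: 57 - 4 = 53. total_sold = 46
  Event 10 (sale 11): sell min(11,53)=11. stock: 53 - 11 = 42. total_sold = 57
  Event 11 (sale 23): sell min(23,42)=23. stock: 42 - 23 = 19. total_sold = 80
  Event 12 (adjust +3): 19 + 3 = 22
Final: stock = 22, total_sold = 80

Checking against threshold 9:
  After event 1: stock=21 > 9
  After event 2: stock=55 > 9
  After event 3: stock=33 > 9
  After event 4: stock=39 > 9
  After event 5: stock=45 > 9
  After event 6: stock=35 > 9
  After event 7: stock=29 > 9
  After event 8: stock=57 > 9
  After event 9: stock=53 > 9
  After event 10: stock=42 > 9
  After event 11: stock=19 > 9
  After event 12: stock=22 > 9
Alert events: []. Count = 0

Answer: 0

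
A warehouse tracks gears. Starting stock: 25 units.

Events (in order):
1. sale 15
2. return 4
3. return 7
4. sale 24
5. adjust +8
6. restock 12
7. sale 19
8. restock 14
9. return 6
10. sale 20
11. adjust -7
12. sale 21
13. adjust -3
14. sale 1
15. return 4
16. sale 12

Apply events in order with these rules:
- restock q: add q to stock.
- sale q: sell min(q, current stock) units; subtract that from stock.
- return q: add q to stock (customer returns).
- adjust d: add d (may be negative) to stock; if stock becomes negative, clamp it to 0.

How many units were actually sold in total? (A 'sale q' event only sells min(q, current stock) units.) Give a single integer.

Answer: 79

Derivation:
Processing events:
Start: stock = 25
  Event 1 (sale 15): sell min(15,25)=15. stock: 25 - 15 = 10. total_sold = 15
  Event 2 (return 4): 10 + 4 = 14
  Event 3 (return 7): 14 + 7 = 21
  Event 4 (sale 24): sell min(24,21)=21. stock: 21 - 21 = 0. total_sold = 36
  Event 5 (adjust +8): 0 + 8 = 8
  Event 6 (restock 12): 8 + 12 = 20
  Event 7 (sale 19): sell min(19,20)=19. stock: 20 - 19 = 1. total_sold = 55
  Event 8 (restock 14): 1 + 14 = 15
  Event 9 (return 6): 15 + 6 = 21
  Event 10 (sale 20): sell min(20,21)=20. stock: 21 - 20 = 1. total_sold = 75
  Event 11 (adjust -7): 1 + -7 = 0 (clamped to 0)
  Event 12 (sale 21): sell min(21,0)=0. stock: 0 - 0 = 0. total_sold = 75
  Event 13 (adjust -3): 0 + -3 = 0 (clamped to 0)
  Event 14 (sale 1): sell min(1,0)=0. stock: 0 - 0 = 0. total_sold = 75
  Event 15 (return 4): 0 + 4 = 4
  Event 16 (sale 12): sell min(12,4)=4. stock: 4 - 4 = 0. total_sold = 79
Final: stock = 0, total_sold = 79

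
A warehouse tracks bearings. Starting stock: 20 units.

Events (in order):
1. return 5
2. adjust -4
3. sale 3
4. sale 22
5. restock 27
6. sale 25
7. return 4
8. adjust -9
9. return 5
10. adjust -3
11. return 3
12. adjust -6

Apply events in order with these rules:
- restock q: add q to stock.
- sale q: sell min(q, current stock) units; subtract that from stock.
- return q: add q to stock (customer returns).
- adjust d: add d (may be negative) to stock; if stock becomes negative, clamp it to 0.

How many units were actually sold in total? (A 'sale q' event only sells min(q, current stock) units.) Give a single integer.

Processing events:
Start: stock = 20
  Event 1 (return 5): 20 + 5 = 25
  Event 2 (adjust -4): 25 + -4 = 21
  Event 3 (sale 3): sell min(3,21)=3. stock: 21 - 3 = 18. total_sold = 3
  Event 4 (sale 22): sell min(22,18)=18. stock: 18 - 18 = 0. total_sold = 21
  Event 5 (restock 27): 0 + 27 = 27
  Event 6 (sale 25): sell min(25,27)=25. stock: 27 - 25 = 2. total_sold = 46
  Event 7 (return 4): 2 + 4 = 6
  Event 8 (adjust -9): 6 + -9 = 0 (clamped to 0)
  Event 9 (return 5): 0 + 5 = 5
  Event 10 (adjust -3): 5 + -3 = 2
  Event 11 (return 3): 2 + 3 = 5
  Event 12 (adjust -6): 5 + -6 = 0 (clamped to 0)
Final: stock = 0, total_sold = 46

Answer: 46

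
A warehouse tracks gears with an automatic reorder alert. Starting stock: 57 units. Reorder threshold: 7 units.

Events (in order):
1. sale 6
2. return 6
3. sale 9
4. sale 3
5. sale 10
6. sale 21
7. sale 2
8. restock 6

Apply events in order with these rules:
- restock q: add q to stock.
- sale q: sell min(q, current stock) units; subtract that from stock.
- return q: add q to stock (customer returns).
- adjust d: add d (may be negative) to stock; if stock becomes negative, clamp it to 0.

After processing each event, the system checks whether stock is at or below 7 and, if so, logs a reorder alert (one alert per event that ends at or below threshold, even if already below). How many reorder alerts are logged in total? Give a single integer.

Processing events:
Start: stock = 57
  Event 1 (sale 6): sell min(6,57)=6. stock: 57 - 6 = 51. total_sold = 6
  Event 2 (return 6): 51 + 6 = 57
  Event 3 (sale 9): sell min(9,57)=9. stock: 57 - 9 = 48. total_sold = 15
  Event 4 (sale 3): sell min(3,48)=3. stock: 48 - 3 = 45. total_sold = 18
  Event 5 (sale 10): sell min(10,45)=10. stock: 45 - 10 = 35. total_sold = 28
  Event 6 (sale 21): sell min(21,35)=21. stock: 35 - 21 = 14. total_sold = 49
  Event 7 (sale 2): sell min(2,14)=2. stock: 14 - 2 = 12. total_sold = 51
  Event 8 (restock 6): 12 + 6 = 18
Final: stock = 18, total_sold = 51

Checking against threshold 7:
  After event 1: stock=51 > 7
  After event 2: stock=57 > 7
  After event 3: stock=48 > 7
  After event 4: stock=45 > 7
  After event 5: stock=35 > 7
  After event 6: stock=14 > 7
  After event 7: stock=12 > 7
  After event 8: stock=18 > 7
Alert events: []. Count = 0

Answer: 0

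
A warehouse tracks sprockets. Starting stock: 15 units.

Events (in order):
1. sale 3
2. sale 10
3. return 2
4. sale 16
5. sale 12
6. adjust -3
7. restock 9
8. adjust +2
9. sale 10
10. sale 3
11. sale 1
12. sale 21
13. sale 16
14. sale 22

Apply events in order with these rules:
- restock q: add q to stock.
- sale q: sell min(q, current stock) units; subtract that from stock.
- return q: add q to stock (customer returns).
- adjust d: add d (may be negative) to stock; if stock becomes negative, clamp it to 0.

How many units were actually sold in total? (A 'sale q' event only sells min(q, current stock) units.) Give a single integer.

Processing events:
Start: stock = 15
  Event 1 (sale 3): sell min(3,15)=3. stock: 15 - 3 = 12. total_sold = 3
  Event 2 (sale 10): sell min(10,12)=10. stock: 12 - 10 = 2. total_sold = 13
  Event 3 (return 2): 2 + 2 = 4
  Event 4 (sale 16): sell min(16,4)=4. stock: 4 - 4 = 0. total_sold = 17
  Event 5 (sale 12): sell min(12,0)=0. stock: 0 - 0 = 0. total_sold = 17
  Event 6 (adjust -3): 0 + -3 = 0 (clamped to 0)
  Event 7 (restock 9): 0 + 9 = 9
  Event 8 (adjust +2): 9 + 2 = 11
  Event 9 (sale 10): sell min(10,11)=10. stock: 11 - 10 = 1. total_sold = 27
  Event 10 (sale 3): sell min(3,1)=1. stock: 1 - 1 = 0. total_sold = 28
  Event 11 (sale 1): sell min(1,0)=0. stock: 0 - 0 = 0. total_sold = 28
  Event 12 (sale 21): sell min(21,0)=0. stock: 0 - 0 = 0. total_sold = 28
  Event 13 (sale 16): sell min(16,0)=0. stock: 0 - 0 = 0. total_sold = 28
  Event 14 (sale 22): sell min(22,0)=0. stock: 0 - 0 = 0. total_sold = 28
Final: stock = 0, total_sold = 28

Answer: 28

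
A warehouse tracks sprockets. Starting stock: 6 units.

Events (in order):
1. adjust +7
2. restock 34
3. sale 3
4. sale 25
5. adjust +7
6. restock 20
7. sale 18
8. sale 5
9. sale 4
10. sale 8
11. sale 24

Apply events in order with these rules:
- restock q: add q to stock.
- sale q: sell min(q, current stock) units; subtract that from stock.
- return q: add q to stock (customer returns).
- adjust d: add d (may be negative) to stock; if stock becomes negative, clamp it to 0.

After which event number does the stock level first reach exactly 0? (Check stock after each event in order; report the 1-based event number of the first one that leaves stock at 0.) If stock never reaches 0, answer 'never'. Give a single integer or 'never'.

Answer: 11

Derivation:
Processing events:
Start: stock = 6
  Event 1 (adjust +7): 6 + 7 = 13
  Event 2 (restock 34): 13 + 34 = 47
  Event 3 (sale 3): sell min(3,47)=3. stock: 47 - 3 = 44. total_sold = 3
  Event 4 (sale 25): sell min(25,44)=25. stock: 44 - 25 = 19. total_sold = 28
  Event 5 (adjust +7): 19 + 7 = 26
  Event 6 (restock 20): 26 + 20 = 46
  Event 7 (sale 18): sell min(18,46)=18. stock: 46 - 18 = 28. total_sold = 46
  Event 8 (sale 5): sell min(5,28)=5. stock: 28 - 5 = 23. total_sold = 51
  Event 9 (sale 4): sell min(4,23)=4. stock: 23 - 4 = 19. total_sold = 55
  Event 10 (sale 8): sell min(8,19)=8. stock: 19 - 8 = 11. total_sold = 63
  Event 11 (sale 24): sell min(24,11)=11. stock: 11 - 11 = 0. total_sold = 74
Final: stock = 0, total_sold = 74

First zero at event 11.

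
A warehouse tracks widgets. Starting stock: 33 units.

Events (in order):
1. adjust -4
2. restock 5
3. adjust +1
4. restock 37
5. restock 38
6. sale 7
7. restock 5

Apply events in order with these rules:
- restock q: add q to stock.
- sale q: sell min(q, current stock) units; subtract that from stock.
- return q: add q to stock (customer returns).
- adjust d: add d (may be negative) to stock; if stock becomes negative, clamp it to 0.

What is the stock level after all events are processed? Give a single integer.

Answer: 108

Derivation:
Processing events:
Start: stock = 33
  Event 1 (adjust -4): 33 + -4 = 29
  Event 2 (restock 5): 29 + 5 = 34
  Event 3 (adjust +1): 34 + 1 = 35
  Event 4 (restock 37): 35 + 37 = 72
  Event 5 (restock 38): 72 + 38 = 110
  Event 6 (sale 7): sell min(7,110)=7. stock: 110 - 7 = 103. total_sold = 7
  Event 7 (restock 5): 103 + 5 = 108
Final: stock = 108, total_sold = 7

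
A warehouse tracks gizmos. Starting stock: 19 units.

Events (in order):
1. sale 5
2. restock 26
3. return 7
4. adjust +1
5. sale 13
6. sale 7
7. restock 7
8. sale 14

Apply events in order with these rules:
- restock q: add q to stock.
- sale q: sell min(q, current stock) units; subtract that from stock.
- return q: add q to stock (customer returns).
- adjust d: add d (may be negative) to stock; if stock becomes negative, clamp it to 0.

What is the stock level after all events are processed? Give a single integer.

Answer: 21

Derivation:
Processing events:
Start: stock = 19
  Event 1 (sale 5): sell min(5,19)=5. stock: 19 - 5 = 14. total_sold = 5
  Event 2 (restock 26): 14 + 26 = 40
  Event 3 (return 7): 40 + 7 = 47
  Event 4 (adjust +1): 47 + 1 = 48
  Event 5 (sale 13): sell min(13,48)=13. stock: 48 - 13 = 35. total_sold = 18
  Event 6 (sale 7): sell min(7,35)=7. stock: 35 - 7 = 28. total_sold = 25
  Event 7 (restock 7): 28 + 7 = 35
  Event 8 (sale 14): sell min(14,35)=14. stock: 35 - 14 = 21. total_sold = 39
Final: stock = 21, total_sold = 39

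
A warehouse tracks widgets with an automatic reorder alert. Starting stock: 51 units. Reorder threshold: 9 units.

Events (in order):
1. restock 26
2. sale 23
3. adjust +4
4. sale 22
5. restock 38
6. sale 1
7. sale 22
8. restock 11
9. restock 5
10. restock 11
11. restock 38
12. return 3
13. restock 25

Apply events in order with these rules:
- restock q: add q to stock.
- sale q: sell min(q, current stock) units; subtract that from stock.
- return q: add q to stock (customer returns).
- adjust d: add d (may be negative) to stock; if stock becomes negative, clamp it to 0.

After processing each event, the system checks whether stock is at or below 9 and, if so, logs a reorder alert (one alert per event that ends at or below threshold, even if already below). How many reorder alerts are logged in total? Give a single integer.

Processing events:
Start: stock = 51
  Event 1 (restock 26): 51 + 26 = 77
  Event 2 (sale 23): sell min(23,77)=23. stock: 77 - 23 = 54. total_sold = 23
  Event 3 (adjust +4): 54 + 4 = 58
  Event 4 (sale 22): sell min(22,58)=22. stock: 58 - 22 = 36. total_sold = 45
  Event 5 (restock 38): 36 + 38 = 74
  Event 6 (sale 1): sell min(1,74)=1. stock: 74 - 1 = 73. total_sold = 46
  Event 7 (sale 22): sell min(22,73)=22. stock: 73 - 22 = 51. total_sold = 68
  Event 8 (restock 11): 51 + 11 = 62
  Event 9 (restock 5): 62 + 5 = 67
  Event 10 (restock 11): 67 + 11 = 78
  Event 11 (restock 38): 78 + 38 = 116
  Event 12 (return 3): 116 + 3 = 119
  Event 13 (restock 25): 119 + 25 = 144
Final: stock = 144, total_sold = 68

Checking against threshold 9:
  After event 1: stock=77 > 9
  After event 2: stock=54 > 9
  After event 3: stock=58 > 9
  After event 4: stock=36 > 9
  After event 5: stock=74 > 9
  After event 6: stock=73 > 9
  After event 7: stock=51 > 9
  After event 8: stock=62 > 9
  After event 9: stock=67 > 9
  After event 10: stock=78 > 9
  After event 11: stock=116 > 9
  After event 12: stock=119 > 9
  After event 13: stock=144 > 9
Alert events: []. Count = 0

Answer: 0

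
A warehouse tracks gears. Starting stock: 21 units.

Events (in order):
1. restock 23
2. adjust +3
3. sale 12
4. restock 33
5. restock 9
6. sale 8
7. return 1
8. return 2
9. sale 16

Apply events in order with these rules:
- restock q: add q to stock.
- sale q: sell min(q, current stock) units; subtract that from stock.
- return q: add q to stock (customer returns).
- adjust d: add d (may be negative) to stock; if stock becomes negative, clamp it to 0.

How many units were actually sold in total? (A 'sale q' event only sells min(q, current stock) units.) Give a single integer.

Processing events:
Start: stock = 21
  Event 1 (restock 23): 21 + 23 = 44
  Event 2 (adjust +3): 44 + 3 = 47
  Event 3 (sale 12): sell min(12,47)=12. stock: 47 - 12 = 35. total_sold = 12
  Event 4 (restock 33): 35 + 33 = 68
  Event 5 (restock 9): 68 + 9 = 77
  Event 6 (sale 8): sell min(8,77)=8. stock: 77 - 8 = 69. total_sold = 20
  Event 7 (return 1): 69 + 1 = 70
  Event 8 (return 2): 70 + 2 = 72
  Event 9 (sale 16): sell min(16,72)=16. stock: 72 - 16 = 56. total_sold = 36
Final: stock = 56, total_sold = 36

Answer: 36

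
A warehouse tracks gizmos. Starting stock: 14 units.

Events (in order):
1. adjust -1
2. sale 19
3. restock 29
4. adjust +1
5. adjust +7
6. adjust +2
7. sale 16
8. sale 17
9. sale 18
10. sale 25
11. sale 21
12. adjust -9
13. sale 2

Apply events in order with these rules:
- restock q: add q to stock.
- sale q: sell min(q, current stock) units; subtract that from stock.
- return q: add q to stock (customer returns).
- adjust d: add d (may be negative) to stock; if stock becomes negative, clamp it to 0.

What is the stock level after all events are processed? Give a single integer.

Processing events:
Start: stock = 14
  Event 1 (adjust -1): 14 + -1 = 13
  Event 2 (sale 19): sell min(19,13)=13. stock: 13 - 13 = 0. total_sold = 13
  Event 3 (restock 29): 0 + 29 = 29
  Event 4 (adjust +1): 29 + 1 = 30
  Event 5 (adjust +7): 30 + 7 = 37
  Event 6 (adjust +2): 37 + 2 = 39
  Event 7 (sale 16): sell min(16,39)=16. stock: 39 - 16 = 23. total_sold = 29
  Event 8 (sale 17): sell min(17,23)=17. stock: 23 - 17 = 6. total_sold = 46
  Event 9 (sale 18): sell min(18,6)=6. stock: 6 - 6 = 0. total_sold = 52
  Event 10 (sale 25): sell min(25,0)=0. stock: 0 - 0 = 0. total_sold = 52
  Event 11 (sale 21): sell min(21,0)=0. stock: 0 - 0 = 0. total_sold = 52
  Event 12 (adjust -9): 0 + -9 = 0 (clamped to 0)
  Event 13 (sale 2): sell min(2,0)=0. stock: 0 - 0 = 0. total_sold = 52
Final: stock = 0, total_sold = 52

Answer: 0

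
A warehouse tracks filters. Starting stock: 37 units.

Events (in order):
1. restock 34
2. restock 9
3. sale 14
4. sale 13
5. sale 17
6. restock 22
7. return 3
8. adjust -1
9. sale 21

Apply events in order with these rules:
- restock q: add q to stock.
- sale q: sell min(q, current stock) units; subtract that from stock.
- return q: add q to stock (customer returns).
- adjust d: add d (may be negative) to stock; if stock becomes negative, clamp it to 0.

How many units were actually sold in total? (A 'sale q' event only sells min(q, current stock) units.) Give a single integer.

Answer: 65

Derivation:
Processing events:
Start: stock = 37
  Event 1 (restock 34): 37 + 34 = 71
  Event 2 (restock 9): 71 + 9 = 80
  Event 3 (sale 14): sell min(14,80)=14. stock: 80 - 14 = 66. total_sold = 14
  Event 4 (sale 13): sell min(13,66)=13. stock: 66 - 13 = 53. total_sold = 27
  Event 5 (sale 17): sell min(17,53)=17. stock: 53 - 17 = 36. total_sold = 44
  Event 6 (restock 22): 36 + 22 = 58
  Event 7 (return 3): 58 + 3 = 61
  Event 8 (adjust -1): 61 + -1 = 60
  Event 9 (sale 21): sell min(21,60)=21. stock: 60 - 21 = 39. total_sold = 65
Final: stock = 39, total_sold = 65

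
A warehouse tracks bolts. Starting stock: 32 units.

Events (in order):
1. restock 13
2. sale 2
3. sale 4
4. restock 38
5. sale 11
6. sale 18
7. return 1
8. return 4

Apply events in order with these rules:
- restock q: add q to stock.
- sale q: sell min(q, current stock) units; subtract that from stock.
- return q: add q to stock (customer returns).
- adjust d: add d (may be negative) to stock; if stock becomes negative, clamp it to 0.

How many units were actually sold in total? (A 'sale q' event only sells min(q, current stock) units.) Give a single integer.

Processing events:
Start: stock = 32
  Event 1 (restock 13): 32 + 13 = 45
  Event 2 (sale 2): sell min(2,45)=2. stock: 45 - 2 = 43. total_sold = 2
  Event 3 (sale 4): sell min(4,43)=4. stock: 43 - 4 = 39. total_sold = 6
  Event 4 (restock 38): 39 + 38 = 77
  Event 5 (sale 11): sell min(11,77)=11. stock: 77 - 11 = 66. total_sold = 17
  Event 6 (sale 18): sell min(18,66)=18. stock: 66 - 18 = 48. total_sold = 35
  Event 7 (return 1): 48 + 1 = 49
  Event 8 (return 4): 49 + 4 = 53
Final: stock = 53, total_sold = 35

Answer: 35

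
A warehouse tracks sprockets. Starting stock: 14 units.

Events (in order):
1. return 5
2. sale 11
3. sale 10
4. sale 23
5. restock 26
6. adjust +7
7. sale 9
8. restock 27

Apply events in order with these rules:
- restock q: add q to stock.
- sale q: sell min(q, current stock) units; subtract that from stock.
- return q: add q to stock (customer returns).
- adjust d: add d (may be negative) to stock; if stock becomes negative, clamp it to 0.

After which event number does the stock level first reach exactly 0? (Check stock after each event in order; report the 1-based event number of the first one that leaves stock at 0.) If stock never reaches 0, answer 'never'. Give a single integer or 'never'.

Answer: 3

Derivation:
Processing events:
Start: stock = 14
  Event 1 (return 5): 14 + 5 = 19
  Event 2 (sale 11): sell min(11,19)=11. stock: 19 - 11 = 8. total_sold = 11
  Event 3 (sale 10): sell min(10,8)=8. stock: 8 - 8 = 0. total_sold = 19
  Event 4 (sale 23): sell min(23,0)=0. stock: 0 - 0 = 0. total_sold = 19
  Event 5 (restock 26): 0 + 26 = 26
  Event 6 (adjust +7): 26 + 7 = 33
  Event 7 (sale 9): sell min(9,33)=9. stock: 33 - 9 = 24. total_sold = 28
  Event 8 (restock 27): 24 + 27 = 51
Final: stock = 51, total_sold = 28

First zero at event 3.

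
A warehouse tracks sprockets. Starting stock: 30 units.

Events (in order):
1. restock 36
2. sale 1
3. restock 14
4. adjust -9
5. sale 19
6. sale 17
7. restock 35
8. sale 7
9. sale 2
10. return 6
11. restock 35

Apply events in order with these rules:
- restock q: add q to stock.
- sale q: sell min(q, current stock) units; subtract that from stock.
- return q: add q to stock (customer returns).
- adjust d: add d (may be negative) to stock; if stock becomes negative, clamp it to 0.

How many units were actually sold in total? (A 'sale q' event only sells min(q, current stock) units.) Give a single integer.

Answer: 46

Derivation:
Processing events:
Start: stock = 30
  Event 1 (restock 36): 30 + 36 = 66
  Event 2 (sale 1): sell min(1,66)=1. stock: 66 - 1 = 65. total_sold = 1
  Event 3 (restock 14): 65 + 14 = 79
  Event 4 (adjust -9): 79 + -9 = 70
  Event 5 (sale 19): sell min(19,70)=19. stock: 70 - 19 = 51. total_sold = 20
  Event 6 (sale 17): sell min(17,51)=17. stock: 51 - 17 = 34. total_sold = 37
  Event 7 (restock 35): 34 + 35 = 69
  Event 8 (sale 7): sell min(7,69)=7. stock: 69 - 7 = 62. total_sold = 44
  Event 9 (sale 2): sell min(2,62)=2. stock: 62 - 2 = 60. total_sold = 46
  Event 10 (return 6): 60 + 6 = 66
  Event 11 (restock 35): 66 + 35 = 101
Final: stock = 101, total_sold = 46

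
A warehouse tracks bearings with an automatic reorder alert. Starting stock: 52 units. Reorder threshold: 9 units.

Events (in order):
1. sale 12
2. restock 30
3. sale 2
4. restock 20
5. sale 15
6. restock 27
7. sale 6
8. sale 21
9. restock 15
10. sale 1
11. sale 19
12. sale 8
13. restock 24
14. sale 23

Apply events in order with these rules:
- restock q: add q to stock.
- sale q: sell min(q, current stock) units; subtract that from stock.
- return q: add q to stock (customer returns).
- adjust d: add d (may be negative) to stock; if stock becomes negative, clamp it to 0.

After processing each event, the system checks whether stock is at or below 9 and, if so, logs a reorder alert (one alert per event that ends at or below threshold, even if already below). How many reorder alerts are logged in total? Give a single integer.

Processing events:
Start: stock = 52
  Event 1 (sale 12): sell min(12,52)=12. stock: 52 - 12 = 40. total_sold = 12
  Event 2 (restock 30): 40 + 30 = 70
  Event 3 (sale 2): sell min(2,70)=2. stock: 70 - 2 = 68. total_sold = 14
  Event 4 (restock 20): 68 + 20 = 88
  Event 5 (sale 15): sell min(15,88)=15. stock: 88 - 15 = 73. total_sold = 29
  Event 6 (restock 27): 73 + 27 = 100
  Event 7 (sale 6): sell min(6,100)=6. stock: 100 - 6 = 94. total_sold = 35
  Event 8 (sale 21): sell min(21,94)=21. stock: 94 - 21 = 73. total_sold = 56
  Event 9 (restock 15): 73 + 15 = 88
  Event 10 (sale 1): sell min(1,88)=1. stock: 88 - 1 = 87. total_sold = 57
  Event 11 (sale 19): sell min(19,87)=19. stock: 87 - 19 = 68. total_sold = 76
  Event 12 (sale 8): sell min(8,68)=8. stock: 68 - 8 = 60. total_sold = 84
  Event 13 (restock 24): 60 + 24 = 84
  Event 14 (sale 23): sell min(23,84)=23. stock: 84 - 23 = 61. total_sold = 107
Final: stock = 61, total_sold = 107

Checking against threshold 9:
  After event 1: stock=40 > 9
  After event 2: stock=70 > 9
  After event 3: stock=68 > 9
  After event 4: stock=88 > 9
  After event 5: stock=73 > 9
  After event 6: stock=100 > 9
  After event 7: stock=94 > 9
  After event 8: stock=73 > 9
  After event 9: stock=88 > 9
  After event 10: stock=87 > 9
  After event 11: stock=68 > 9
  After event 12: stock=60 > 9
  After event 13: stock=84 > 9
  After event 14: stock=61 > 9
Alert events: []. Count = 0

Answer: 0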